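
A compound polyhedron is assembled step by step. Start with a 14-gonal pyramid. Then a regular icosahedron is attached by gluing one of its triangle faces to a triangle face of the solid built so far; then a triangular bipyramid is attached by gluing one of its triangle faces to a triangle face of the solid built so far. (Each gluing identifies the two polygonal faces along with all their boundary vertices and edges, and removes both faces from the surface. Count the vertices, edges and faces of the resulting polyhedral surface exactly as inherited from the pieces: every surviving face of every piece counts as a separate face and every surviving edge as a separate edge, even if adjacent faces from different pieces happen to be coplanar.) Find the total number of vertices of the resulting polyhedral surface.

A 14-gonal pyramid: V=15, E=28, F=15.
Attach a regular icosahedron (V=12, E=30, F=20) along a 3-gon: merge 3 vertices and 3 edges, delete both glued faces → V=24, E=55, F=33.
Attach a triangular bipyramid (V=5, E=9, F=6) along a 3-gon: merge 3 vertices and 3 edges, delete both glued faces → V=26, E=61, F=37.
Check: V − E + F = 26 − 61 + 37 = 2.

26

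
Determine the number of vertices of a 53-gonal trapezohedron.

The n-trapezohedron (dual of the n-antiprism) has V = 2·53 + 2 = 108, E = 4·53 = 212, F = 2·53 = 106.

108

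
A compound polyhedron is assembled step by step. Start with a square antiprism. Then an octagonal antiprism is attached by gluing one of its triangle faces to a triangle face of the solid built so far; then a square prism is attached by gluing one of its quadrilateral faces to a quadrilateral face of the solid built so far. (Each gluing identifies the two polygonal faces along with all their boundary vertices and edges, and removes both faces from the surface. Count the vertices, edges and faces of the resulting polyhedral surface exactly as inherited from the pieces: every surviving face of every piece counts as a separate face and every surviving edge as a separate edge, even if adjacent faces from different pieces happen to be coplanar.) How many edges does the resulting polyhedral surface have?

53

A square antiprism: V=8, E=16, F=10.
Attach an octagonal antiprism (V=16, E=32, F=18) along a 3-gon: merge 3 vertices and 3 edges, delete both glued faces → V=21, E=45, F=26.
Attach a square prism (V=8, E=12, F=6) along a 4-gon: merge 4 vertices and 4 edges, delete both glued faces → V=25, E=53, F=30.
Check: V − E + F = 25 − 53 + 30 = 2.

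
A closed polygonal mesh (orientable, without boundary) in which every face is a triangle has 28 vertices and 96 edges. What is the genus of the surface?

3

Every face is a triangle and each edge borders two faces, so 3F = 2·96, giving F = 64.
χ = V − E + F = 28 − 96 + 64 = -4.
For a closed orientable surface χ = 2 − 2g, so g = (2 − (-4))/2 = 3.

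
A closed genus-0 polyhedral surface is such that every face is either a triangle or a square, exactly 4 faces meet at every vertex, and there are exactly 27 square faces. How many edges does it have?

66

Let x be the number of triangles; then F = 27 + x.
Edge–face incidences: 2E = 4·27 + 3·x = 108 + 3x.
Every vertex has degree 4, so 4V = 2E.
Euler: V − E + F = 2 ⇒ (2E)/4 − E + (27 + x) = 2.
Multiply by 8: 2·(2E) − 4·(2E) + 8·(27 + x) = 16, i.e. 216 + 8x − 2·(108 + 3x) = 16.
Collecting terms: 2x = 16, so x = 8.
Then 2E = 108 + 3·8 = 132, so E = 66, V = 2E/4 = 33, F = 27 + 8 = 35.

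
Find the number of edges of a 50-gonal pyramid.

100

A pyramid on an n-gon base has one n-gon and n triangles: V = 50 + 1 = 51, E = 2·50 = 100, F = 50 + 1 = 51.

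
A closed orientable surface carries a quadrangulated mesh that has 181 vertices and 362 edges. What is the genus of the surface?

Every face is a square and each edge borders two faces, so 4F = 2·362, giving F = 181.
χ = V − E + F = 181 − 362 + 181 = 0.
For a closed orientable surface χ = 2 − 2g, so g = (2 − (0))/2 = 1.

1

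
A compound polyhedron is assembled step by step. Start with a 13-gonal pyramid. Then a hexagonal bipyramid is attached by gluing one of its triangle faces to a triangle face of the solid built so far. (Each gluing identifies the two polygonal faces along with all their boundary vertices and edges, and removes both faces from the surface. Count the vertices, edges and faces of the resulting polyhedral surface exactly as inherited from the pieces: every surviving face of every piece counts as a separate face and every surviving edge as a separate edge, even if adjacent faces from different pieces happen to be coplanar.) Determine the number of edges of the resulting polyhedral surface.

A 13-gonal pyramid: V=14, E=26, F=14.
Attach a hexagonal bipyramid (V=8, E=18, F=12) along a 3-gon: merge 3 vertices and 3 edges, delete both glued faces → V=19, E=41, F=24.
Check: V − E + F = 19 − 41 + 24 = 2.

41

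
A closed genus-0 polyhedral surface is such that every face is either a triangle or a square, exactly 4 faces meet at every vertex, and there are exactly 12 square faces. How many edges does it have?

Let x be the number of triangles; then F = 12 + x.
Edge–face incidences: 2E = 4·12 + 3·x = 48 + 3x.
Every vertex has degree 4, so 4V = 2E.
Euler: V − E + F = 2 ⇒ (2E)/4 − E + (12 + x) = 2.
Multiply by 8: 2·(2E) − 4·(2E) + 8·(12 + x) = 16, i.e. 96 + 8x − 2·(48 + 3x) = 16.
Collecting terms: 2x = 16, so x = 8.
Then 2E = 48 + 3·8 = 72, so E = 36, V = 2E/4 = 18, F = 12 + 8 = 20.

36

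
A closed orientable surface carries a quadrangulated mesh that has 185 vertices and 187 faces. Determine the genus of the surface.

Every face is a square, so 2E = 4·187 = 748, giving E = 374.
χ = V − E + F = 185 − 374 + 187 = -2.
For a closed orientable surface χ = 2 − 2g, so g = (2 − (-2))/2 = 2.

2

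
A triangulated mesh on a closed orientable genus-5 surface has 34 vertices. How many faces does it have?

χ = 2 − 2·5 = -8, and every face is a triangle so 3F = 2E.
V − E + F = -8 with E = 3F/2 gives 34 − (3/2 − 1)·F = -8, so F = 84 and E = 126.

84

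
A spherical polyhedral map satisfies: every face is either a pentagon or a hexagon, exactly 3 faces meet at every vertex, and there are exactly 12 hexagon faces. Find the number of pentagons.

12

Let x be the number of pentagons; then F = 12 + x.
Edge–face incidences: 2E = 6·12 + 5·x = 72 + 5x.
Every vertex has degree 3, so 3V = 2E.
Euler: V − E + F = 2 ⇒ (2E)/3 − E + (12 + x) = 2.
Multiply by 6: 2·(2E) − 3·(2E) + 6·(12 + x) = 12, i.e. 72 + 6x − (72 + 5x) = 12.
Collecting terms: x = 12.
Then 2E = 72 + 5·12 = 132, so E = 66, V = 2E/3 = 44, F = 12 + 12 = 24.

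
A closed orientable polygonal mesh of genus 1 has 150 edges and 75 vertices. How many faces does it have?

For a closed orientable surface of genus 1, χ = 2 − 2·1 = 0.
F = 0 − V + E = 0 − 75 + 150 = 75.

75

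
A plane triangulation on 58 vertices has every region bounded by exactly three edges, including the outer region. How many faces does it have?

112

In a plane triangulation 3F = 2E and V − E + F = 2, so F = 2V − 4 = 2·58 − 4 = 112.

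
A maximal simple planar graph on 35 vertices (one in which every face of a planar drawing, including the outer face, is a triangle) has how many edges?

In a plane triangulation 3F = 2E and V − E + F = 2, so E = 3V − 6 = 3·35 − 6 = 99.

99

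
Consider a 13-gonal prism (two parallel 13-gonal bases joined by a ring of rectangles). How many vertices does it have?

26

A prism on an n-gon has two n-gon bases and n rectangular sides: V = 2·13 = 26, E = 3·13 = 39, F = 13 + 2 = 15.
Check: V − E + F = 26 − 39 + 15 = 2.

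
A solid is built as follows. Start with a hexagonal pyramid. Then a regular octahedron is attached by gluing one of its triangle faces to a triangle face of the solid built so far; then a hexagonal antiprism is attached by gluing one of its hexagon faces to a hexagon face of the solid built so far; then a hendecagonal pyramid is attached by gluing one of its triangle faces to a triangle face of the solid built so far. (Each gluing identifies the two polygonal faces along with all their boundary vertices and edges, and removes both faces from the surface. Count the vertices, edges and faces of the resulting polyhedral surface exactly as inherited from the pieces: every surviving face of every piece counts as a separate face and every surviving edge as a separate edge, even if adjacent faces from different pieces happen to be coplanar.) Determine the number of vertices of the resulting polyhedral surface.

A hexagonal pyramid: V=7, E=12, F=7.
Attach a regular octahedron (V=6, E=12, F=8) along a 3-gon: merge 3 vertices and 3 edges, delete both glued faces → V=10, E=21, F=13.
Attach a hexagonal antiprism (V=12, E=24, F=14) along a 6-gon: merge 6 vertices and 6 edges, delete both glued faces → V=16, E=39, F=25.
Attach a hendecagonal pyramid (V=12, E=22, F=12) along a 3-gon: merge 3 vertices and 3 edges, delete both glued faces → V=25, E=58, F=35.
Check: V − E + F = 25 − 58 + 35 = 2.

25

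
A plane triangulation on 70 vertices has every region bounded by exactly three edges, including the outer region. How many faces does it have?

In a plane triangulation 3F = 2E and V − E + F = 2, so F = 2V − 4 = 2·70 − 4 = 136.

136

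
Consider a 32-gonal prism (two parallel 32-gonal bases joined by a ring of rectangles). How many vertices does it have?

A prism on an n-gon has two n-gon bases and n rectangular sides: V = 2·32 = 64, E = 3·32 = 96, F = 32 + 2 = 34.

64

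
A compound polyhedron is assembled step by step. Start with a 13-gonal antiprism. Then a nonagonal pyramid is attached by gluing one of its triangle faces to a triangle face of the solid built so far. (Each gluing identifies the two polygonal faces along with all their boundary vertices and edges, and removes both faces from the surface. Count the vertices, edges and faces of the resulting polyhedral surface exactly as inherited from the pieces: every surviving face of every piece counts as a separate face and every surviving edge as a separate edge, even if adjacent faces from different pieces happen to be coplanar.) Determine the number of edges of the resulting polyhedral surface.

A 13-gonal antiprism: V=26, E=52, F=28.
Attach a nonagonal pyramid (V=10, E=18, F=10) along a 3-gon: merge 3 vertices and 3 edges, delete both glued faces → V=33, E=67, F=36.
Check: V − E + F = 33 − 67 + 36 = 2.

67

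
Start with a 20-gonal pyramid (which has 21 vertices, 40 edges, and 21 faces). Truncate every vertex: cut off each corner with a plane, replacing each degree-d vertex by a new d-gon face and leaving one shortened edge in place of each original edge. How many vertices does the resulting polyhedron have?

Truncation replaces each original edge-end by a new vertex, so V′ = 2E = 80.
Each original edge survives, and each old vertex of degree d contributes d new edges; summing degrees gives Σd = 2E, so E′ = E + 2E = 3E = 120.
Each original face survives and each original vertex becomes one new face: F′ = F + V = 42.

80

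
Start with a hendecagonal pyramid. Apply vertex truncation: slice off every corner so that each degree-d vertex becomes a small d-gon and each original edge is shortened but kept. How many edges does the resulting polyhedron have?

66

The base solid has V = 12, E = 22, F = 12.
Truncation replaces each original edge-end by a new vertex, so V′ = 2E = 44.
Each original edge survives, and each old vertex of degree d contributes d new edges; summing degrees gives Σd = 2E, so E′ = E + 2E = 3E = 66.
Each original face survives and each original vertex becomes one new face: F′ = F + V = 24.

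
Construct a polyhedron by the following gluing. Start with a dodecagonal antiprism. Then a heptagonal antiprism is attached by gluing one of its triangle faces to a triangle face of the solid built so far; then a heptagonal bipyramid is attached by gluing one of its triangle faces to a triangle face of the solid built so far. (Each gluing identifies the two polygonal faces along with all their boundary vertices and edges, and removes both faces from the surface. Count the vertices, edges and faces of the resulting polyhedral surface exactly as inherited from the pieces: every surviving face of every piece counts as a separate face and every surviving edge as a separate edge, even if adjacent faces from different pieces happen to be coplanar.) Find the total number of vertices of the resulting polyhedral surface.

41

A dodecagonal antiprism: V=24, E=48, F=26.
Attach a heptagonal antiprism (V=14, E=28, F=16) along a 3-gon: merge 3 vertices and 3 edges, delete both glued faces → V=35, E=73, F=40.
Attach a heptagonal bipyramid (V=9, E=21, F=14) along a 3-gon: merge 3 vertices and 3 edges, delete both glued faces → V=41, E=91, F=52.
Check: V − E + F = 41 − 91 + 52 = 2.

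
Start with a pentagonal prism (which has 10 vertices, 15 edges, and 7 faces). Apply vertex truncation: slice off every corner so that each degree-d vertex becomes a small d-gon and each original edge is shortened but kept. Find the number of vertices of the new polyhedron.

Truncation replaces each original edge-end by a new vertex, so V′ = 2E = 30.
Each original edge survives, and each old vertex of degree d contributes d new edges; summing degrees gives Σd = 2E, so E′ = E + 2E = 3E = 45.
Each original face survives and each original vertex becomes one new face: F′ = F + V = 17.

30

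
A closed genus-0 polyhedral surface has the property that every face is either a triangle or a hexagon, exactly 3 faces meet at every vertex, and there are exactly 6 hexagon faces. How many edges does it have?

Let x be the number of triangles; then F = 6 + x.
Edge–face incidences: 2E = 6·6 + 3·x = 36 + 3x.
Every vertex has degree 3, so 3V = 2E.
Euler: V − E + F = 2 ⇒ (2E)/3 − E + (6 + x) = 2.
Multiply by 6: 2·(2E) − 3·(2E) + 6·(6 + x) = 12, i.e. 36 + 6x − (36 + 3x) = 12.
Collecting terms: 3x = 12, so x = 4.
Then 2E = 36 + 3·4 = 48, so E = 24, V = 2E/3 = 16, F = 6 + 4 = 10.

24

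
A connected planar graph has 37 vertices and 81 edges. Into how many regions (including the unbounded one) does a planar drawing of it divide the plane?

Euler's formula for a connected plane graph: V − E + F = 2, so F = 2 − 37 + 81 = 46.

46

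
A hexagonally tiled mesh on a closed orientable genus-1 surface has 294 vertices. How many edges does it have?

χ = 2 − 2·1 = 0, and every face is a hexagon so 6F = 2E.
V − E + F = 0 with E = 6F/2 gives 294 − (6/2 − 1)·F = 0, so F = 147 and E = 441.

441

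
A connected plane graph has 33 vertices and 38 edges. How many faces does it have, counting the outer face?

7

Euler's formula for a connected plane graph: V − E + F = 2, so F = 2 − 33 + 38 = 7.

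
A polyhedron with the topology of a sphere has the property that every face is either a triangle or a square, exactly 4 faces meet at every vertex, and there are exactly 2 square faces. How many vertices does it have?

Let x be the number of triangles; then F = 2 + x.
Edge–face incidences: 2E = 4·2 + 3·x = 8 + 3x.
Every vertex has degree 4, so 4V = 2E.
Euler: V − E + F = 2 ⇒ (2E)/4 − E + (2 + x) = 2.
Multiply by 8: 2·(2E) − 4·(2E) + 8·(2 + x) = 16, i.e. 16 + 8x − 2·(8 + 3x) = 16.
Collecting terms: 2x = 16, so x = 8.
Then 2E = 8 + 3·8 = 32, so E = 16, V = 2E/4 = 8, F = 2 + 8 = 10.

8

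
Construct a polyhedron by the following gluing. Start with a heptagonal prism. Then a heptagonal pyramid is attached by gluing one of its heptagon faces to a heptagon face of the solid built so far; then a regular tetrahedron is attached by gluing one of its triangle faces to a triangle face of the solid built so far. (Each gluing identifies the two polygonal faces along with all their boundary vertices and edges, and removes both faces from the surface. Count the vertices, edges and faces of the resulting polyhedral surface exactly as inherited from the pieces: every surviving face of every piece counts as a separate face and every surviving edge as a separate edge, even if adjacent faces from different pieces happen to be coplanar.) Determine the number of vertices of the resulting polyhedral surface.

A heptagonal prism: V=14, E=21, F=9.
Attach a heptagonal pyramid (V=8, E=14, F=8) along a 7-gon: merge 7 vertices and 7 edges, delete both glued faces → V=15, E=28, F=15.
Attach a regular tetrahedron (V=4, E=6, F=4) along a 3-gon: merge 3 vertices and 3 edges, delete both glued faces → V=16, E=31, F=17.
Check: V − E + F = 16 − 31 + 17 = 2.

16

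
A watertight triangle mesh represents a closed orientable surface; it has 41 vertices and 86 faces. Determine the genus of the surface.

2

Every face is a triangle, so 2E = 3·86 = 258, giving E = 129.
χ = V − E + F = 41 − 129 + 86 = -2.
For a closed orientable surface χ = 2 − 2g, so g = (2 − (-2))/2 = 2.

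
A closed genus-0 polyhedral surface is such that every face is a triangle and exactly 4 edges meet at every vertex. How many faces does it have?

8

Each face has 3 edges and each edge borders two faces, so 2E = 3F.
Each vertex has degree 4, so 4V = 2E and hence V = 3F/4.
Euler: V − E + F = 2 ⇒ (3F/4) − (3F/2) + F = 2.
Multiply by 8: (6 − 12 + 8)F = 16, i.e. 2F = 16.
So F = 8, E = 3·8/2 = 12, V = 3·8/4 = 6.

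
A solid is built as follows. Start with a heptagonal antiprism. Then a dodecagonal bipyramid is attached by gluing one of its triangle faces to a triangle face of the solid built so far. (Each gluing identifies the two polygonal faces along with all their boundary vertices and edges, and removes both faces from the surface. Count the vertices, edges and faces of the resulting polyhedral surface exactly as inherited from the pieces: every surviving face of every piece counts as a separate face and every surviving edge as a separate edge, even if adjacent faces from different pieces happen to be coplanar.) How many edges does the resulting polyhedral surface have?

A heptagonal antiprism: V=14, E=28, F=16.
Attach a dodecagonal bipyramid (V=14, E=36, F=24) along a 3-gon: merge 3 vertices and 3 edges, delete both glued faces → V=25, E=61, F=38.
Check: V − E + F = 25 − 61 + 38 = 2.

61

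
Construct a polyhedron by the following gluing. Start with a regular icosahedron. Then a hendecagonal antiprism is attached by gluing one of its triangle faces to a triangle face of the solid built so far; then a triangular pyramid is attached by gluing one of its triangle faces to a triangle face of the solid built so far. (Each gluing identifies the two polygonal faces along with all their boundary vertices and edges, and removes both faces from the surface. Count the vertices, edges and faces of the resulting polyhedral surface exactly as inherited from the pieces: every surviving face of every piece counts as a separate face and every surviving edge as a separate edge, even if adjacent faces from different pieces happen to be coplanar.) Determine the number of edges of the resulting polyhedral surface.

A regular icosahedron: V=12, E=30, F=20.
Attach a hendecagonal antiprism (V=22, E=44, F=24) along a 3-gon: merge 3 vertices and 3 edges, delete both glued faces → V=31, E=71, F=42.
Attach a triangular pyramid (V=4, E=6, F=4) along a 3-gon: merge 3 vertices and 3 edges, delete both glued faces → V=32, E=74, F=44.
Check: V − E + F = 32 − 74 + 44 = 2.

74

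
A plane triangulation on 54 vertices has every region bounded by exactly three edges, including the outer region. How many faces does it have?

In a plane triangulation 3F = 2E and V − E + F = 2, so F = 2V − 4 = 2·54 − 4 = 104.

104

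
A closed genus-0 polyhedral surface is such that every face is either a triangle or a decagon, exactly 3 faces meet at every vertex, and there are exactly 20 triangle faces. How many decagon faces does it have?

Let x be the number of decagons; then F = 20 + x.
Edge–face incidences: 2E = 3·20 + 10·x = 60 + 10x.
Every vertex has degree 3, so 3V = 2E.
Euler: V − E + F = 2 ⇒ (2E)/3 − E + (20 + x) = 2.
Multiply by 6: 2·(2E) − 3·(2E) + 6·(20 + x) = 12, i.e. 120 + 6x − (60 + 10x) = 12.
Collecting terms: −4x + 60 = 12, so −4x = −48, so x = 12.
Then 2E = 60 + 10·12 = 180, so E = 90, V = 2E/3 = 60, F = 20 + 12 = 32.

12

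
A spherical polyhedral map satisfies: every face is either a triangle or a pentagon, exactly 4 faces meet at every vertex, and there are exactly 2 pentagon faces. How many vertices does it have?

10

Let x be the number of triangles; then F = 2 + x.
Edge–face incidences: 2E = 5·2 + 3·x = 10 + 3x.
Every vertex has degree 4, so 4V = 2E.
Euler: V − E + F = 2 ⇒ (2E)/4 − E + (2 + x) = 2.
Multiply by 8: 2·(2E) − 4·(2E) + 8·(2 + x) = 16, i.e. 16 + 8x − 2·(10 + 3x) = 16.
Collecting terms: 2x − 4 = 16, so 2x = 20, so x = 10.
Then 2E = 10 + 3·10 = 40, so E = 20, V = 2E/4 = 10, F = 2 + 10 = 12.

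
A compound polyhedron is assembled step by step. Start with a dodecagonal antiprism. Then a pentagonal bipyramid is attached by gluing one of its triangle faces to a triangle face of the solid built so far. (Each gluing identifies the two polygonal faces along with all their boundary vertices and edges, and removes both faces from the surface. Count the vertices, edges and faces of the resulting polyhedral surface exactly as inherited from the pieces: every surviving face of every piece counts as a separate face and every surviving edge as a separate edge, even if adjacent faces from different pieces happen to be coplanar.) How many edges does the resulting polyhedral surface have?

60

A dodecagonal antiprism: V=24, E=48, F=26.
Attach a pentagonal bipyramid (V=7, E=15, F=10) along a 3-gon: merge 3 vertices and 3 edges, delete both glued faces → V=28, E=60, F=34.
Check: V − E + F = 28 − 60 + 34 = 2.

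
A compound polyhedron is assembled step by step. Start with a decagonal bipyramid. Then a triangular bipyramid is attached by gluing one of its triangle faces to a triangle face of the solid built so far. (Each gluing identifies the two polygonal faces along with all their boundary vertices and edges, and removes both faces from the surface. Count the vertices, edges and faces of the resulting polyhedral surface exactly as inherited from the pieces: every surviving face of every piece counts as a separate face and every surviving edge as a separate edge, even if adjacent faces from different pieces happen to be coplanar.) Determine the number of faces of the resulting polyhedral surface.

A decagonal bipyramid: V=12, E=30, F=20.
Attach a triangular bipyramid (V=5, E=9, F=6) along a 3-gon: merge 3 vertices and 3 edges, delete both glued faces → V=14, E=36, F=24.
Check: V − E + F = 14 − 36 + 24 = 2.

24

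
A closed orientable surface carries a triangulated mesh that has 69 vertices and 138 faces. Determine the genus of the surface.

Every face is a triangle, so 2E = 3·138 = 414, giving E = 207.
χ = V − E + F = 69 − 207 + 138 = 0.
For a closed orientable surface χ = 2 − 2g, so g = (2 − (0))/2 = 1.

1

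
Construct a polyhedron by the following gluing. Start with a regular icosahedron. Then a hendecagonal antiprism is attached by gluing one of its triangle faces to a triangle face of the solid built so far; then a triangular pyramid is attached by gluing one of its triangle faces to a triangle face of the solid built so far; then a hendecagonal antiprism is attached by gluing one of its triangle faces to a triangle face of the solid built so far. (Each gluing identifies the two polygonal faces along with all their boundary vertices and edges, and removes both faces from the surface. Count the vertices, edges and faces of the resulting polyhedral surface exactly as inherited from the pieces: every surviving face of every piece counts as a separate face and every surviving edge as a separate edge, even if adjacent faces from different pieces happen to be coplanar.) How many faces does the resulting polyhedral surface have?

66

A regular icosahedron: V=12, E=30, F=20.
Attach a hendecagonal antiprism (V=22, E=44, F=24) along a 3-gon: merge 3 vertices and 3 edges, delete both glued faces → V=31, E=71, F=42.
Attach a triangular pyramid (V=4, E=6, F=4) along a 3-gon: merge 3 vertices and 3 edges, delete both glued faces → V=32, E=74, F=44.
Attach a hendecagonal antiprism (V=22, E=44, F=24) along a 3-gon: merge 3 vertices and 3 edges, delete both glued faces → V=51, E=115, F=66.
Check: V − E + F = 51 − 115 + 66 = 2.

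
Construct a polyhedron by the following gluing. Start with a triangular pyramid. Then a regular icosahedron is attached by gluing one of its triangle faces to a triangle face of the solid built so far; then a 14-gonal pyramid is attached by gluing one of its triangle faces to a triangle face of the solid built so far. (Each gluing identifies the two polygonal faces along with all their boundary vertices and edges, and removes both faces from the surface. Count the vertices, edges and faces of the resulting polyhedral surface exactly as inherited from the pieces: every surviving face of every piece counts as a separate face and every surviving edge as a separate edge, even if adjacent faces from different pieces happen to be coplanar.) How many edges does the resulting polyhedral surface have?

A triangular pyramid: V=4, E=6, F=4.
Attach a regular icosahedron (V=12, E=30, F=20) along a 3-gon: merge 3 vertices and 3 edges, delete both glued faces → V=13, E=33, F=22.
Attach a 14-gonal pyramid (V=15, E=28, F=15) along a 3-gon: merge 3 vertices and 3 edges, delete both glued faces → V=25, E=58, F=35.
Check: V − E + F = 25 − 58 + 35 = 2.

58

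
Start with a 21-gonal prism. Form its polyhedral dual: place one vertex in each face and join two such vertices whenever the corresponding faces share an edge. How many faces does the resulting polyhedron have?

42

The base solid has V = 42, E = 63, F = 23.
The dual swaps V and F and preserves E: V′ = F = 23, E′ = E = 63, F′ = V = 42.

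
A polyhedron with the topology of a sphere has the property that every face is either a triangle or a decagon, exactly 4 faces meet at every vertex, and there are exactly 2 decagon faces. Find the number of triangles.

20

Let x be the number of triangles; then F = 2 + x.
Edge–face incidences: 2E = 10·2 + 3·x = 20 + 3x.
Every vertex has degree 4, so 4V = 2E.
Euler: V − E + F = 2 ⇒ (2E)/4 − E + (2 + x) = 2.
Multiply by 8: 2·(2E) − 4·(2E) + 8·(2 + x) = 16, i.e. 16 + 8x − 2·(20 + 3x) = 16.
Collecting terms: 2x − 24 = 16, so 2x = 40, so x = 20.
Then 2E = 20 + 3·20 = 80, so E = 40, V = 2E/4 = 20, F = 2 + 20 = 22.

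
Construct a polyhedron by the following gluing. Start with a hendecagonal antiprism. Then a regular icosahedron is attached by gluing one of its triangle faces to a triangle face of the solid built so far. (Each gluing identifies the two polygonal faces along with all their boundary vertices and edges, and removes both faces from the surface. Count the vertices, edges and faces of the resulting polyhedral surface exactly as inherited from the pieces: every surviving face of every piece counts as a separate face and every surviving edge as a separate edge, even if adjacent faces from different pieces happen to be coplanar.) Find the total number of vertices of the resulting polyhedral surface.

31

A hendecagonal antiprism: V=22, E=44, F=24.
Attach a regular icosahedron (V=12, E=30, F=20) along a 3-gon: merge 3 vertices and 3 edges, delete both glued faces → V=31, E=71, F=42.
Check: V − E + F = 31 − 71 + 42 = 2.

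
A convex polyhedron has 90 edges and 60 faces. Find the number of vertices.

32

Here V − E + F = 2.
V = 2 + E − F = 2 + 90 − 60 = 32.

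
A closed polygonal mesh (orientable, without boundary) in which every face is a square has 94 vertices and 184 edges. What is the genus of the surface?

Every face is a square and each edge borders two faces, so 4F = 2·184, giving F = 92.
χ = V − E + F = 94 − 184 + 92 = 2.
For a closed orientable surface χ = 2 − 2g, so g = (2 − (2))/2 = 0.

0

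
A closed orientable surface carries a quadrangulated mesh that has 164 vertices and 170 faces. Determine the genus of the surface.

Every face is a square, so 2E = 4·170 = 680, giving E = 340.
χ = V − E + F = 164 − 340 + 170 = -6.
For a closed orientable surface χ = 2 − 2g, so g = (2 − (-6))/2 = 4.

4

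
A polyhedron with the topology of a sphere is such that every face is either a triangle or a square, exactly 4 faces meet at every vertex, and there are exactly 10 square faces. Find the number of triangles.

Let x be the number of triangles; then F = 10 + x.
Edge–face incidences: 2E = 4·10 + 3·x = 40 + 3x.
Every vertex has degree 4, so 4V = 2E.
Euler: V − E + F = 2 ⇒ (2E)/4 − E + (10 + x) = 2.
Multiply by 8: 2·(2E) − 4·(2E) + 8·(10 + x) = 16, i.e. 80 + 8x − 2·(40 + 3x) = 16.
Collecting terms: 2x = 16, so x = 8.
Then 2E = 40 + 3·8 = 64, so E = 32, V = 2E/4 = 16, F = 10 + 8 = 18.

8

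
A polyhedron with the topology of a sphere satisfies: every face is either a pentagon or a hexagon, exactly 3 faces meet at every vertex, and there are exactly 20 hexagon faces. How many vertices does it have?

60

Let x be the number of pentagons; then F = 20 + x.
Edge–face incidences: 2E = 6·20 + 5·x = 120 + 5x.
Every vertex has degree 3, so 3V = 2E.
Euler: V − E + F = 2 ⇒ (2E)/3 − E + (20 + x) = 2.
Multiply by 6: 2·(2E) − 3·(2E) + 6·(20 + x) = 12, i.e. 120 + 6x − (120 + 5x) = 12.
Collecting terms: x = 12.
Then 2E = 120 + 5·12 = 180, so E = 90, V = 2E/3 = 60, F = 20 + 12 = 32.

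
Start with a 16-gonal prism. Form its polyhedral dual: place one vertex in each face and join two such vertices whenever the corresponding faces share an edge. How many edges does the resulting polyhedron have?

48

The base solid has V = 32, E = 48, F = 18.
The dual swaps V and F and preserves E: V′ = F = 18, E′ = E = 48, F′ = V = 32.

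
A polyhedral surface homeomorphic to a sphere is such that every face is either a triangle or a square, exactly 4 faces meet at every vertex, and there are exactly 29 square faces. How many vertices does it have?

Let x be the number of triangles; then F = 29 + x.
Edge–face incidences: 2E = 4·29 + 3·x = 116 + 3x.
Every vertex has degree 4, so 4V = 2E.
Euler: V − E + F = 2 ⇒ (2E)/4 − E + (29 + x) = 2.
Multiply by 8: 2·(2E) − 4·(2E) + 8·(29 + x) = 16, i.e. 232 + 8x − 2·(116 + 3x) = 16.
Collecting terms: 2x = 16, so x = 8.
Then 2E = 116 + 3·8 = 140, so E = 70, V = 2E/4 = 35, F = 29 + 8 = 37.

35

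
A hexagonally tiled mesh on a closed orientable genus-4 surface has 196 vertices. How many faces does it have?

101

χ = 2 − 2·4 = -6, and every face is a hexagon so 6F = 2E.
V − E + F = -6 with E = 6F/2 gives 196 − (6/2 − 1)·F = -6, so F = 101 and E = 303.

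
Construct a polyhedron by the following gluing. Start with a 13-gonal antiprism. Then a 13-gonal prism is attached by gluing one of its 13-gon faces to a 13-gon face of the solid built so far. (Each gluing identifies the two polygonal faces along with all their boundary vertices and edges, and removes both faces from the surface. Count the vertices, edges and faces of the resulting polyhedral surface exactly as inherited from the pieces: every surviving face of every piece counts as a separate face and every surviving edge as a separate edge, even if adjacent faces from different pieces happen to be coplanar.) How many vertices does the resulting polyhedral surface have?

39

A 13-gonal antiprism: V=26, E=52, F=28.
Attach a 13-gonal prism (V=26, E=39, F=15) along a 13-gon: merge 13 vertices and 13 edges, delete both glued faces → V=39, E=78, F=41.
Check: V − E + F = 39 − 78 + 41 = 2.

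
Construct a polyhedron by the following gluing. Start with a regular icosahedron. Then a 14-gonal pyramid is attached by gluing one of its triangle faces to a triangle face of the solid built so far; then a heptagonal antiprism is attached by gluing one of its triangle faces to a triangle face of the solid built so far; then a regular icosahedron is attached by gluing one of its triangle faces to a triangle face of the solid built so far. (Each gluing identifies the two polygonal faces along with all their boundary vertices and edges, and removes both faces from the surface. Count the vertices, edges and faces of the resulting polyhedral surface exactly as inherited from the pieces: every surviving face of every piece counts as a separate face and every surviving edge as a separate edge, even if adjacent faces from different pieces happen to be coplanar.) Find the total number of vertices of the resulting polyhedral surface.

44

A regular icosahedron: V=12, E=30, F=20.
Attach a 14-gonal pyramid (V=15, E=28, F=15) along a 3-gon: merge 3 vertices and 3 edges, delete both glued faces → V=24, E=55, F=33.
Attach a heptagonal antiprism (V=14, E=28, F=16) along a 3-gon: merge 3 vertices and 3 edges, delete both glued faces → V=35, E=80, F=47.
Attach a regular icosahedron (V=12, E=30, F=20) along a 3-gon: merge 3 vertices and 3 edges, delete both glued faces → V=44, E=107, F=65.
Check: V − E + F = 44 − 107 + 65 = 2.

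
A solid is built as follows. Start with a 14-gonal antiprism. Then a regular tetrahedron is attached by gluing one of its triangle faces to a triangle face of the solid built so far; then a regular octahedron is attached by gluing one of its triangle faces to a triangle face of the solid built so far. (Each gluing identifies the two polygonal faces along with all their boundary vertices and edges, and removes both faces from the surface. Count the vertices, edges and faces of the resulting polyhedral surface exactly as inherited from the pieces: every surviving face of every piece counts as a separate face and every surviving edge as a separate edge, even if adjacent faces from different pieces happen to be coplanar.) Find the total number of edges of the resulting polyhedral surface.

68

A 14-gonal antiprism: V=28, E=56, F=30.
Attach a regular tetrahedron (V=4, E=6, F=4) along a 3-gon: merge 3 vertices and 3 edges, delete both glued faces → V=29, E=59, F=32.
Attach a regular octahedron (V=6, E=12, F=8) along a 3-gon: merge 3 vertices and 3 edges, delete both glued faces → V=32, E=68, F=38.
Check: V − E + F = 32 − 68 + 38 = 2.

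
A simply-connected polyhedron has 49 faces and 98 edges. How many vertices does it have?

Here V − E + F = 2.
V = 2 + E − F = 2 + 98 − 49 = 51.

51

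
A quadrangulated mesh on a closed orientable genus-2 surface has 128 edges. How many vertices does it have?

62

χ = 2 − 2·2 = -2, and every face is a square so 4F = 2E.
F = 2E/4 = 64. Then V = -2 + E − F = -2 + 128 − 64 = 62.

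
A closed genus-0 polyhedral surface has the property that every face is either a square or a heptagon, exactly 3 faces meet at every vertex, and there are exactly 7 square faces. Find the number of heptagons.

2

Let x be the number of heptagons; then F = 7 + x.
Edge–face incidences: 2E = 4·7 + 7·x = 28 + 7x.
Every vertex has degree 3, so 3V = 2E.
Euler: V − E + F = 2 ⇒ (2E)/3 − E + (7 + x) = 2.
Multiply by 6: 2·(2E) − 3·(2E) + 6·(7 + x) = 12, i.e. 42 + 6x − (28 + 7x) = 12.
Collecting terms: −x + 14 = 12, so −x = −2, so x = 2.
Then 2E = 28 + 7·2 = 42, so E = 21, V = 2E/3 = 14, F = 7 + 2 = 9.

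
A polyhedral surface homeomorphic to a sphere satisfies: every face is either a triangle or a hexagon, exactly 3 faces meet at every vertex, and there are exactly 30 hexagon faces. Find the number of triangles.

Let x be the number of triangles; then F = 30 + x.
Edge–face incidences: 2E = 6·30 + 3·x = 180 + 3x.
Every vertex has degree 3, so 3V = 2E.
Euler: V − E + F = 2 ⇒ (2E)/3 − E + (30 + x) = 2.
Multiply by 6: 2·(2E) − 3·(2E) + 6·(30 + x) = 12, i.e. 180 + 6x − (180 + 3x) = 12.
Collecting terms: 3x = 12, so x = 4.
Then 2E = 180 + 3·4 = 192, so E = 96, V = 2E/3 = 64, F = 30 + 4 = 34.

4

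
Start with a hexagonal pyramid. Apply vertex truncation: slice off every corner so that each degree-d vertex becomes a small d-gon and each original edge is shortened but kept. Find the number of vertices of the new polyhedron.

24

The base solid has V = 7, E = 12, F = 7.
Truncation replaces each original edge-end by a new vertex, so V′ = 2E = 24.
Each original edge survives, and each old vertex of degree d contributes d new edges; summing degrees gives Σd = 2E, so E′ = E + 2E = 3E = 36.
Each original face survives and each original vertex becomes one new face: F′ = F + V = 14.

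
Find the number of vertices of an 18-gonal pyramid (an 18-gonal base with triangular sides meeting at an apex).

A pyramid on an n-gon base has one n-gon and n triangles: V = 18 + 1 = 19, E = 2·18 = 36, F = 18 + 1 = 19.

19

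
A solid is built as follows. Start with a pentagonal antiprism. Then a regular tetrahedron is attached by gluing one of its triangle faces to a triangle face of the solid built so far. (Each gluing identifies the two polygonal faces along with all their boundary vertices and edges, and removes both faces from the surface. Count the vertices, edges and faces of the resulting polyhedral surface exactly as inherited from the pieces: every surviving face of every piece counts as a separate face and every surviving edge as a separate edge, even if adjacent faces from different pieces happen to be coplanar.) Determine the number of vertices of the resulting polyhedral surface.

A pentagonal antiprism: V=10, E=20, F=12.
Attach a regular tetrahedron (V=4, E=6, F=4) along a 3-gon: merge 3 vertices and 3 edges, delete both glued faces → V=11, E=23, F=14.
Check: V − E + F = 11 − 23 + 14 = 2.

11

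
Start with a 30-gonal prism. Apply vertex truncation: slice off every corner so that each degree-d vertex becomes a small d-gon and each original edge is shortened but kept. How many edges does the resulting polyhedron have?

270

The base solid has V = 60, E = 90, F = 32.
Truncation replaces each original edge-end by a new vertex, so V′ = 2E = 180.
Each original edge survives, and each old vertex of degree d contributes d new edges; summing degrees gives Σd = 2E, so E′ = E + 2E = 3E = 270.
Each original face survives and each original vertex becomes one new face: F′ = F + V = 92.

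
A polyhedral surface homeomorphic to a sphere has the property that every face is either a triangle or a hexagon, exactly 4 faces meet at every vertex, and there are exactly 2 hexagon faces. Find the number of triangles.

12

Let x be the number of triangles; then F = 2 + x.
Edge–face incidences: 2E = 6·2 + 3·x = 12 + 3x.
Every vertex has degree 4, so 4V = 2E.
Euler: V − E + F = 2 ⇒ (2E)/4 − E + (2 + x) = 2.
Multiply by 8: 2·(2E) − 4·(2E) + 8·(2 + x) = 16, i.e. 16 + 8x − 2·(12 + 3x) = 16.
Collecting terms: 2x − 8 = 16, so 2x = 24, so x = 12.
Then 2E = 12 + 3·12 = 48, so E = 24, V = 2E/4 = 12, F = 2 + 12 = 14.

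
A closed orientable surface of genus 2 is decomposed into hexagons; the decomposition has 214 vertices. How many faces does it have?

χ = 2 − 2·2 = -2, and every face is a hexagon so 6F = 2E.
V − E + F = -2 with E = 6F/2 gives 214 − (6/2 − 1)·F = -2, so F = 108 and E = 324.

108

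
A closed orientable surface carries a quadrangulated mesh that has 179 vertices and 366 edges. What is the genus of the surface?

3

Every face is a square and each edge borders two faces, so 4F = 2·366, giving F = 183.
χ = V − E + F = 179 − 366 + 183 = -4.
For a closed orientable surface χ = 2 − 2g, so g = (2 − (-4))/2 = 3.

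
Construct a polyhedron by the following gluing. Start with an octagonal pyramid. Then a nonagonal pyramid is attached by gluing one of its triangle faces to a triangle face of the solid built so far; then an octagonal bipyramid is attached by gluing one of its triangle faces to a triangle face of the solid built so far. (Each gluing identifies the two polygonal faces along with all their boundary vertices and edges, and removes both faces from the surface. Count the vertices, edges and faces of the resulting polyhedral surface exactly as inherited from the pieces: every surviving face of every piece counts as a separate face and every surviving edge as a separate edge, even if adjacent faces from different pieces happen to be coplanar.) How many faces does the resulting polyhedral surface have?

31

An octagonal pyramid: V=9, E=16, F=9.
Attach a nonagonal pyramid (V=10, E=18, F=10) along a 3-gon: merge 3 vertices and 3 edges, delete both glued faces → V=16, E=31, F=17.
Attach an octagonal bipyramid (V=10, E=24, F=16) along a 3-gon: merge 3 vertices and 3 edges, delete both glued faces → V=23, E=52, F=31.
Check: V − E + F = 23 − 52 + 31 = 2.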